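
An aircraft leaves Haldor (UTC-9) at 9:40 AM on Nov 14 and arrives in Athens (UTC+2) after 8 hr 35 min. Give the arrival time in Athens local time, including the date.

Convert departure to UTC: 9:40 AM + 9:00 = 6:40 PM UTC on Nov 14.
Add 8 hours 35 minutes travel time → 3:15 AM UTC (Nov 15).
Athens is UTC+2:00, so local arrival = 3:15 AM + 2:00 = 5:15 AM on Nov 15.

5:15 AM on November 15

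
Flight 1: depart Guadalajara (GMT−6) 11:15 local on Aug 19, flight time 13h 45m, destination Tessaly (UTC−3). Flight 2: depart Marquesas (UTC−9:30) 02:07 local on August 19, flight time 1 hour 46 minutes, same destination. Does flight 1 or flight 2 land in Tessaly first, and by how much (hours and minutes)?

Flight 1 in UTC: 11:15 + 6:00 = 17:15 on Aug 19.
+13 hours and 45 minutes → arrive 07:00 UTC on Aug 20.
Flight 2 in UTC: 02:07 + 9:30 = 11:37 on Aug 19.
+1 hour and 46 minutes → arrive 13:23 UTC on Aug 19.
Flight 2 lands earlier by 17 hours 37 minutes.

the second, by 17 hours 37 minutes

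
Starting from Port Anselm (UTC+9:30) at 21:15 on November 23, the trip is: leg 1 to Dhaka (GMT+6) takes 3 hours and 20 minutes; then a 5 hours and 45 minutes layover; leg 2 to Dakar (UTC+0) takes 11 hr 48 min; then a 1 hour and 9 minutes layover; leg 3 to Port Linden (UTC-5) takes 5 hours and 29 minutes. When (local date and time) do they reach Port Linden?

10:16 on Nov 24

Convert departure to UTC: 21:15 − 9:30 = 11:45 UTC on Nov 23.
Add 3 hours and 20 minutes leg 1 → 15:05 UTC.
Add 5 hours and 45 minutes layover in Dhaka → 20:50 UTC.
Add 11 hours and 48 minutes leg 2 → 08:38 UTC (Nov 24).
Add 1 hour and 9 minutes layover in Dakar → 09:47 UTC.
Add 5 hours 29 minutes leg 3 → 15:16 UTC.
Port Linden is UTC−5:00, so local arrival = 15:16 − 5:00 = 10:16 on Nov 24.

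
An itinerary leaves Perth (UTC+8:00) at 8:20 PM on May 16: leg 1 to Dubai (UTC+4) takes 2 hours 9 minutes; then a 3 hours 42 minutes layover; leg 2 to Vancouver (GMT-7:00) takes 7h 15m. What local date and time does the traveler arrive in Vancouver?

Convert departure to UTC: 8:20 PM − 8:00 = 12:20 PM UTC on May 16.
Add 2 hours and 9 minutes leg 1 → 2:29 PM UTC.
Add 3 hours 42 minutes layover in Dubai → 6:11 PM UTC.
Add 7 hours and 15 minutes leg 2 → 1:26 AM UTC (May 17).
Vancouver is UTC−7:00, so local arrival = 1:26 AM − 7:00 = 6:26 PM on May 16.

6:26 PM on May 16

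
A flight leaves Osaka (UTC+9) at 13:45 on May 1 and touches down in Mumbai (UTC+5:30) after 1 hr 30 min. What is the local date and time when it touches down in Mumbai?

11:45 on May 1

Mumbai is 3:30 behind Osaka.
After 1 hour 30 minutes it is 15:15 in Osaka.
Shift by the zone difference: 15:15 − 3:30 = 11:45 on May 1 in Mumbai.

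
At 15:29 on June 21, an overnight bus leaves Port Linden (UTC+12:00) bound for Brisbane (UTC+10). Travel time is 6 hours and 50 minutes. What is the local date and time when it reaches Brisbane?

Convert departure to UTC: 15:29 − 12:00 = 03:29 UTC on Jun 21.
Add 6 hours 50 minutes travel time → 10:19 UTC.
Brisbane is UTC+10:00, so local arrival = 10:19 + 10:00 = 20:19 on Jun 21.

20:19 on Jun 21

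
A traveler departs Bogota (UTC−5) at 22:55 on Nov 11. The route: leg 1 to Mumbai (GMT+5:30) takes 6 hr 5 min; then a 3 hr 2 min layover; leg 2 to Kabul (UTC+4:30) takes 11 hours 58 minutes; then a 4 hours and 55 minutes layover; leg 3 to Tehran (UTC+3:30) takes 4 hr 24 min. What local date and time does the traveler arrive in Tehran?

Convert departure to UTC: 22:55 + 5:00 = 03:55 UTC on Nov 12.
Add 6 hours and 5 minutes leg 1 → 10:00 UTC.
Add 3 hours 2 minutes layover in Mumbai → 13:02 UTC.
Add 11 hours and 58 minutes leg 2 → 01:00 UTC (Nov 13).
Add 4 hours and 55 minutes layover in Kabul → 05:55 UTC.
Add 4 hours 24 minutes leg 3 → 10:19 UTC.
Tehran is UTC+3:30, so local arrival = 10:19 + 3:30 = 13:49 on Nov 13.

13:49 on November 13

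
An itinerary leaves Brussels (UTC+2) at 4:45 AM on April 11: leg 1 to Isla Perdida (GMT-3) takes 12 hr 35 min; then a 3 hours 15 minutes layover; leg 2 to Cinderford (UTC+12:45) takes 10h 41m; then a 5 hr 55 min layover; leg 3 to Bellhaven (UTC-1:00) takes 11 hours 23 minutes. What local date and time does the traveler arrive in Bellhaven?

9:34 PM on Apr 12

Convert departure to UTC: 4:45 AM − 2:00 = 2:45 AM UTC on Apr 11.
Add 12 hours and 35 minutes leg 1 → 3:20 PM UTC.
Add 3 hours and 15 minutes layover in Isla Perdida → 6:35 PM UTC.
Add 10 hours and 41 minutes leg 2 → 5:16 AM UTC (Apr 12).
Add 5 hours 55 minutes layover in Cinderford → 11:11 AM UTC.
Add 11 hours and 23 minutes leg 3 → 10:34 PM UTC.
Bellhaven is UTC−1:00, so local arrival = 10:34 PM − 1:00 = 9:34 PM on Apr 12.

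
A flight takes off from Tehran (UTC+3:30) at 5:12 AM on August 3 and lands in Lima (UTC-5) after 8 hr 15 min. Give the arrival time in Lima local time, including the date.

Convert departure to UTC: 5:12 AM − 3:30 = 1:42 AM UTC on Aug 3.
Add 8 hours 15 minutes travel time → 9:57 AM UTC.
Lima is UTC−5:00, so local arrival = 9:57 AM − 5:00 = 4:57 AM on Aug 3.

4:57 AM on August 3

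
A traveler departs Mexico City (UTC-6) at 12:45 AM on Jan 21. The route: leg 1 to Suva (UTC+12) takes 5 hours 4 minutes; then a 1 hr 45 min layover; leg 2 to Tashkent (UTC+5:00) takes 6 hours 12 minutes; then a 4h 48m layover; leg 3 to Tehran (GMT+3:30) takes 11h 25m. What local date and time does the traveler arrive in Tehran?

Convert departure to UTC: 12:45 AM + 6:00 = 6:45 AM UTC on Jan 21.
Add 5 hours and 4 minutes leg 1 → 11:49 AM UTC.
Add 1 hour 45 minutes layover in Suva → 1:34 PM UTC.
Add 6 hours and 12 minutes leg 2 → 7:46 PM UTC.
Add 4 hours and 48 minutes layover in Tashkent → 12:34 AM UTC (Jan 22).
Add 11 hours and 25 minutes leg 3 → 11:59 AM UTC.
Tehran is UTC+3:30, so local arrival = 11:59 AM + 3:30 = 3:29 PM on Jan 22.

3:29 PM on Jan 22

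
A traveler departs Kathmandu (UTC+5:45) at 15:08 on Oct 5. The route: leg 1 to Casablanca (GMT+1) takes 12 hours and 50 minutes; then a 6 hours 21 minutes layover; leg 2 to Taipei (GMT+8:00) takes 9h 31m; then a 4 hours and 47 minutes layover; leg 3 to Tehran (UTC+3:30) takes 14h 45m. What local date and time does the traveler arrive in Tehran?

Convert departure to UTC: 15:08 − 5:45 = 09:23 UTC on Oct 5.
Add 12 hours 50 minutes leg 1 → 22:13 UTC.
Add 6 hours 21 minutes layover in Casablanca → 04:34 UTC (Oct 6).
Add 9 hours and 31 minutes leg 2 → 14:05 UTC.
Add 4 hours 47 minutes layover in Taipei → 18:52 UTC.
Add 14 hours and 45 minutes leg 3 → 09:37 UTC (Oct 7).
Tehran is UTC+3:30, so local arrival = 09:37 + 3:30 = 13:07 on Oct 7.

13:07 on October 7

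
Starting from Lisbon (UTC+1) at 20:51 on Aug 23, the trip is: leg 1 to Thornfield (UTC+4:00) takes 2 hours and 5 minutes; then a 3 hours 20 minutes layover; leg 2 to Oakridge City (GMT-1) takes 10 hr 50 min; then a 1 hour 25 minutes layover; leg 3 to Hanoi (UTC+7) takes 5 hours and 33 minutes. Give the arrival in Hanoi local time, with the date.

02:04 on August 25

Convert departure to UTC: 20:51 − 1:00 = 19:51 UTC on Aug 23.
Add 2 hours and 5 minutes leg 1 → 21:56 UTC.
Add 3 hours and 20 minutes layover in Thornfield → 01:16 UTC (Aug 24).
Add 10 hours and 50 minutes leg 2 → 12:06 UTC.
Add 1 hour 25 minutes layover in Oakridge City → 13:31 UTC.
Add 5 hours 33 minutes leg 3 → 19:04 UTC.
Hanoi is UTC+7:00, so local arrival = 19:04 + 7:00 = 02:04 on Aug 25.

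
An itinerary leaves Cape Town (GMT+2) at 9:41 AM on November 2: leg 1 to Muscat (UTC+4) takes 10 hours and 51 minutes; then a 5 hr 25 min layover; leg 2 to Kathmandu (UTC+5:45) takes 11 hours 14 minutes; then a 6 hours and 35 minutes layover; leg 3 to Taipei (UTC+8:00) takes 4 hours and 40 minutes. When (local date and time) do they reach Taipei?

Convert departure to UTC: 9:41 AM − 2:00 = 7:41 AM UTC on Nov 2.
Add 10 hours 51 minutes leg 1 → 6:32 PM UTC.
Add 5 hours and 25 minutes layover in Muscat → 11:57 PM UTC.
Add 11 hours 14 minutes leg 2 → 11:11 AM UTC (Nov 3).
Add 6 hours and 35 minutes layover in Kathmandu → 5:46 PM UTC.
Add 4 hours and 40 minutes leg 3 → 10:26 PM UTC.
Taipei is UTC+8:00, so local arrival = 10:26 PM + 8:00 = 6:26 AM on Nov 4.

6:26 AM on November 4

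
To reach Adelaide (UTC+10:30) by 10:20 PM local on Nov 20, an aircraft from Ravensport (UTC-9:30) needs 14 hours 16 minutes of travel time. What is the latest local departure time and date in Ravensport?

Target arrival in UTC: 10:20 PM − 10:30 = 11:50 AM on Nov 20.
Subtract 14 hours 16 minutes → departure 9:34 PM UTC on Nov 19.
Ravensport is UTC−9:30: 9:34 PM − 9:30 = 12:04 PM on Nov 19.

12:04 PM on November 19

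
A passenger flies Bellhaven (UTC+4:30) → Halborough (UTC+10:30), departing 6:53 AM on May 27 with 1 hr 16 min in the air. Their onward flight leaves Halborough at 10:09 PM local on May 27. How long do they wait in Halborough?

8 hours

Convert departure to UTC: 6:53 AM − 4:30 = 2:23 AM UTC on May 27.
Add 1 hour and 16 minutes flight time → 3:39 AM UTC.
Halborough is UTC+10:30, so local arrival = 3:39 AM + 10:30 = 2:09 PM on May 27.
Layover = 10:09 PM − 2:09 PM = 8 hours.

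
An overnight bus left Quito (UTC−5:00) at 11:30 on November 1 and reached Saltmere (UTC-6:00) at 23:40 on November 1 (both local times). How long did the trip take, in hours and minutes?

Departure in UTC: 11:30 + 5:00 = 16:30 on Nov 1.
Arrival in UTC: 23:40 + 6:00 = 05:40 on Nov 2.
Elapsed = 05:40 − 16:30 (+1 day) = 13 hours 10 minutes.

13 hours 10 minutes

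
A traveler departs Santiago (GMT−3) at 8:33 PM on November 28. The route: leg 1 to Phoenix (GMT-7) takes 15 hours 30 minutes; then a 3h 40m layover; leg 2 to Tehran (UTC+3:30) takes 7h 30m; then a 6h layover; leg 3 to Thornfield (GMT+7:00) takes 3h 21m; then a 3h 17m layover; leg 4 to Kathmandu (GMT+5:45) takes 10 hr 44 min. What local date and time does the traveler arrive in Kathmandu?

7:20 AM on Dec 1

Convert departure to UTC: 8:33 PM + 3:00 = 11:33 PM UTC on Nov 28.
Add 15 hours and 30 minutes leg 1 → 3:03 PM UTC (Nov 29).
Add 3 hours 40 minutes layover in Phoenix → 6:43 PM UTC.
Add 7 hours and 30 minutes leg 2 → 2:13 AM UTC (Nov 30).
Add 6 hours layover in Tehran → 8:13 AM UTC.
Add 3 hours and 21 minutes leg 3 → 11:34 AM UTC.
Add 3 hours 17 minutes layover in Thornfield → 2:51 PM UTC.
Add 10 hours 44 minutes leg 4 → 1:35 AM UTC (Dec 1).
Kathmandu is UTC+5:45, so local arrival = 1:35 AM + 5:45 = 7:20 AM on Dec 1.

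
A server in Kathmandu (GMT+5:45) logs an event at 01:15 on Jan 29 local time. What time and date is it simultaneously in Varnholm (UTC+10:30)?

06:00 on January 29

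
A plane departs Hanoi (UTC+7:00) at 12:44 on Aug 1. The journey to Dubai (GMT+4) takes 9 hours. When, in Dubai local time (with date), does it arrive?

18:44 on August 1

Convert departure to UTC: 12:44 − 7:00 = 05:44 UTC on Aug 1.
Add 9 hours travel time → 14:44 UTC.
Dubai is UTC+4:00, so local arrival = 14:44 + 4:00 = 18:44 on Aug 1.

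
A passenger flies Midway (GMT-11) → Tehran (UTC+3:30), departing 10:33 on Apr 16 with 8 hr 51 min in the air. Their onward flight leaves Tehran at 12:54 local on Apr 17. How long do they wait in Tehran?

Convert departure to UTC: 10:33 + 11:00 = 21:33 UTC on Apr 16.
Add 8 hours and 51 minutes flight time → 06:24 UTC (Apr 17).
Tehran is UTC+3:30, so local arrival = 06:24 + 3:30 = 09:54 on Apr 17.
Layover = 12:54 − 09:54 = 3 hours.

3 hours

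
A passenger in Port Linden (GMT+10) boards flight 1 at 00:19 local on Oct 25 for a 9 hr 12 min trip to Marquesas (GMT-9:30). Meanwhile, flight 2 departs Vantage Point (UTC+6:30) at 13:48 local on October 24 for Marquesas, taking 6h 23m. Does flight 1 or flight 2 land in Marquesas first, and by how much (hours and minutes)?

the second, by 9 hours 50 minutes

Flight 1 in UTC: 00:19 − 10:00 = 14:19 on Oct 24.
+9 hours and 12 minutes → arrive 23:31 UTC on Oct 24.
Flight 2 in UTC: 13:48 − 6:30 = 07:18 on Oct 24.
+6 hours 23 minutes → arrive 13:41 UTC on Oct 24.
Flight 2 lands earlier by 9 hours 50 minutes.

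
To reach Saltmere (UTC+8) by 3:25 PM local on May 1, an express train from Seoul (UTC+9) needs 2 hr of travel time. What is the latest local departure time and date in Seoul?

2:25 PM on May 1

Target arrival in UTC: 3:25 PM − 8:00 = 7:25 AM on May 1.
Subtract 2 hours → departure 5:25 AM UTC on May 1.
Seoul is UTC+9:00: 5:25 AM + 9:00 = 2:25 PM on May 1.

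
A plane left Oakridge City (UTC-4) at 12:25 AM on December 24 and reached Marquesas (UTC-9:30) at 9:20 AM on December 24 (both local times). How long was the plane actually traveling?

Departure in UTC: 12:25 AM + 4:00 = 4:25 AM on Dec 24.
Arrival in UTC: 9:20 AM + 9:30 = 6:50 PM on Dec 24.
Elapsed = 6:50 PM − 4:25 AM = 14 hours 25 minutes.

14 hours 25 minutes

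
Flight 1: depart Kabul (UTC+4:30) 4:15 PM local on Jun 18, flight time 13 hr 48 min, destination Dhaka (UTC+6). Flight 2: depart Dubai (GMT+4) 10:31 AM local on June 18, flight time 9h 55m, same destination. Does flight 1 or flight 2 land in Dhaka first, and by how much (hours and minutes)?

the second, by 9 hours 7 minutes

Flight 1 in UTC: 4:15 PM − 4:30 = 11:45 AM on Jun 18.
+13 hours 48 minutes → arrive 1:33 AM UTC on Jun 19.
Flight 2 in UTC: 10:31 AM − 4:00 = 6:31 AM on Jun 18.
+9 hours and 55 minutes → arrive 4:26 PM UTC on Jun 18.
Flight 2 lands earlier by 9 hours 7 minutes.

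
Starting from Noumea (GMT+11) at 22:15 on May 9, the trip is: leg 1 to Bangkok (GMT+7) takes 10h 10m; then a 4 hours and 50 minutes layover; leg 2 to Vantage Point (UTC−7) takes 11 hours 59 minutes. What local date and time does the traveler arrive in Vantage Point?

Convert departure to UTC: 22:15 − 11:00 = 11:15 UTC on May 9.
Add 10 hours 10 minutes leg 1 → 21:25 UTC.
Add 4 hours 50 minutes layover in Bangkok → 02:15 UTC (May 10).
Add 11 hours and 59 minutes leg 2 → 14:14 UTC.
Vantage Point is UTC−7:00, so local arrival = 14:14 − 7:00 = 07:14 on May 10.

07:14 on May 10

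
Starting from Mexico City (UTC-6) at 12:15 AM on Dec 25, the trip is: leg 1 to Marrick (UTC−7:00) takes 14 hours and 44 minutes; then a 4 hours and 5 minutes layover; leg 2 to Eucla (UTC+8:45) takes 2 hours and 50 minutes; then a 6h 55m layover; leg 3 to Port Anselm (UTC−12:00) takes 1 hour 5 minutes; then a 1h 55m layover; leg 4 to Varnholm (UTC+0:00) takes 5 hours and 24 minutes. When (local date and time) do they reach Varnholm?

7:13 PM on December 26

Convert departure to UTC: 12:15 AM + 6:00 = 6:15 AM UTC on Dec 25.
Add 14 hours and 44 minutes leg 1 → 8:59 PM UTC.
Add 4 hours 5 minutes layover in Marrick → 1:04 AM UTC (Dec 26).
Add 2 hours and 50 minutes leg 2 → 3:54 AM UTC.
Add 6 hours 55 minutes layover in Eucla → 10:49 AM UTC.
Add 1 hour 5 minutes leg 3 → 11:54 AM UTC.
Add 1 hour 55 minutes layover in Port Anselm → 1:49 PM UTC.
Add 5 hours and 24 minutes leg 4 → 7:13 PM UTC.
Varnholm is UTC+0, so local arrival is the same: 7:13 PM on Dec 26.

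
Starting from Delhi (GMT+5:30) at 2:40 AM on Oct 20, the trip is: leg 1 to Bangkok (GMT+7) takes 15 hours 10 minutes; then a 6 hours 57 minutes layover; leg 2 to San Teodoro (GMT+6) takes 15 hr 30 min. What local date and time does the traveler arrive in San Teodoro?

Convert departure to UTC: 2:40 AM − 5:30 = 9:10 PM UTC on Oct 19.
Add 15 hours and 10 minutes leg 1 → 12:20 PM UTC (Oct 20).
Add 6 hours 57 minutes layover in Bangkok → 7:17 PM UTC.
Add 15 hours and 30 minutes leg 2 → 10:47 AM UTC (Oct 21).
San Teodoro is UTC+6:00, so local arrival = 10:47 AM + 6:00 = 4:47 PM on Oct 21.

4:47 PM on Oct 21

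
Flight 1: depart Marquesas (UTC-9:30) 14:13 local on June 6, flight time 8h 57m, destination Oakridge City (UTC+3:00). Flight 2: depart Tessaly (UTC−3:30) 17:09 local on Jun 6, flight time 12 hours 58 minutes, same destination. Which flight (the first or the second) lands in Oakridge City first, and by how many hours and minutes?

the first, by 57 minutes

Flight 1 in UTC: 14:13 + 9:30 = 23:43 on Jun 6.
+8 hours 57 minutes → arrive 08:40 UTC on Jun 7.
Flight 2 in UTC: 17:09 + 3:30 = 20:39 on Jun 6.
+12 hours 58 minutes → arrive 09:37 UTC on Jun 7.
Flight 1 lands earlier by 57 minutes.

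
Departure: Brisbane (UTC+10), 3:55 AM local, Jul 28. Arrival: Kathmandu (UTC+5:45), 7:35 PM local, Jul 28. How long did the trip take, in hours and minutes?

19 hours 55 minutes

Departure in UTC: 3:55 AM − 10:00 = 5:55 PM on Jul 27.
Arrival in UTC: 7:35 PM − 5:45 = 1:50 PM on Jul 28.
Elapsed = 1:50 PM − 5:55 PM (+1 day) = 19 hours 55 minutes.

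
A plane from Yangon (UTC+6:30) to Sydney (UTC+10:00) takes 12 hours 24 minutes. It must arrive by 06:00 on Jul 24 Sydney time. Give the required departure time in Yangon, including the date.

Target arrival in UTC: 06:00 − 10:00 = 20:00 on Jul 23.
Subtract 12 hours 24 minutes → departure 07:36 UTC on Jul 23.
Yangon is UTC+6:30: 07:36 + 6:30 = 14:06 on Jul 23.

14:06 on July 23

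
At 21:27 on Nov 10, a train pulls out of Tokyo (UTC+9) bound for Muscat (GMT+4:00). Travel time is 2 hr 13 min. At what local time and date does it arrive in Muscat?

Convert departure to UTC: 21:27 − 9:00 = 12:27 UTC on Nov 10.
Add 2 hours 13 minutes travel time → 14:40 UTC.
Muscat is UTC+4:00, so local arrival = 14:40 + 4:00 = 18:40 on Nov 10.

18:40 on Nov 10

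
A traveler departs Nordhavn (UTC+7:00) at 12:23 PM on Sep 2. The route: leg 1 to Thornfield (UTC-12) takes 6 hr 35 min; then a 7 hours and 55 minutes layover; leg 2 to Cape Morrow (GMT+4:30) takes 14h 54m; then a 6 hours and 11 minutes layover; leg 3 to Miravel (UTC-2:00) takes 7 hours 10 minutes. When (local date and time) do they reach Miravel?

Convert departure to UTC: 12:23 PM − 7:00 = 5:23 AM UTC on Sep 2.
Add 6 hours 35 minutes leg 1 → 11:58 AM UTC.
Add 7 hours 55 minutes layover in Thornfield → 7:53 PM UTC.
Add 14 hours 54 minutes leg 2 → 10:47 AM UTC (Sep 3).
Add 6 hours and 11 minutes layover in Cape Morrow → 4:58 PM UTC.
Add 7 hours 10 minutes leg 3 → 12:08 AM UTC (Sep 4).
Miravel is UTC−2:00, so local arrival = 12:08 AM − 2:00 = 10:08 PM on Sep 3.

10:08 PM on September 3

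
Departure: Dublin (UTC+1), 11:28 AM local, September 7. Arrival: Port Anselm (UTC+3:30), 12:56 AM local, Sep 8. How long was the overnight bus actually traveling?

10 hours 58 minutes

Departure in UTC: 11:28 AM − 1:00 = 10:28 AM on Sep 7.
Arrival in UTC: 12:56 AM − 3:30 = 9:26 PM on Sep 7.
Elapsed = 9:26 PM − 10:28 AM = 10 hours 58 minutes.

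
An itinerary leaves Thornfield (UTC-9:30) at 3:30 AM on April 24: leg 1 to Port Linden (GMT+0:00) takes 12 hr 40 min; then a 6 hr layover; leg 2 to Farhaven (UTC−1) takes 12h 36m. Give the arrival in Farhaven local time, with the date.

7:16 PM on April 25

Convert departure to UTC: 3:30 AM + 9:30 = 1:00 PM UTC on Apr 24.
Add 12 hours and 40 minutes leg 1 → 1:40 AM UTC (Apr 25).
Add 6 hours layover in Port Linden → 7:40 AM UTC.
Add 12 hours 36 minutes leg 2 → 8:16 PM UTC.
Farhaven is UTC−1:00, so local arrival = 8:16 PM − 1:00 = 7:16 PM on Apr 25.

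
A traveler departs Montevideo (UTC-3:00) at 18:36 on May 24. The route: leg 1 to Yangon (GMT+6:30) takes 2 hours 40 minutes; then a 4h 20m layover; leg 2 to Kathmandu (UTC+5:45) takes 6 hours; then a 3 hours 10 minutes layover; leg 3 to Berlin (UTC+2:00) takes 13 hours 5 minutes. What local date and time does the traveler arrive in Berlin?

04:51 on May 26

Convert departure to UTC: 18:36 + 3:00 = 21:36 UTC on May 24.
Add 2 hours and 40 minutes leg 1 → 00:16 UTC (May 25).
Add 4 hours and 20 minutes layover in Yangon → 04:36 UTC.
Add 6 hours leg 2 → 10:36 UTC.
Add 3 hours 10 minutes layover in Kathmandu → 13:46 UTC.
Add 13 hours and 5 minutes leg 3 → 02:51 UTC (May 26).
Berlin is UTC+2:00, so local arrival = 02:51 + 2:00 = 04:51 on May 26.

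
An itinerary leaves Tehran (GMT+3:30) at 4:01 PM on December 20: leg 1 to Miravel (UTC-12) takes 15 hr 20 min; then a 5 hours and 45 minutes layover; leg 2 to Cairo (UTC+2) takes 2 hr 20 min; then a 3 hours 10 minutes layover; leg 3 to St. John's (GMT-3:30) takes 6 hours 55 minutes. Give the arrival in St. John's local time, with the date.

6:31 PM on Dec 21

Convert departure to UTC: 4:01 PM − 3:30 = 12:31 PM UTC on Dec 20.
Add 15 hours 20 minutes leg 1 → 3:51 AM UTC (Dec 21).
Add 5 hours and 45 minutes layover in Miravel → 9:36 AM UTC.
Add 2 hours and 20 minutes leg 2 → 11:56 AM UTC.
Add 3 hours 10 minutes layover in Cairo → 3:06 PM UTC.
Add 6 hours 55 minutes leg 3 → 10:01 PM UTC.
St. John's is UTC−3:30, so local arrival = 10:01 PM − 3:30 = 6:31 PM on Dec 21.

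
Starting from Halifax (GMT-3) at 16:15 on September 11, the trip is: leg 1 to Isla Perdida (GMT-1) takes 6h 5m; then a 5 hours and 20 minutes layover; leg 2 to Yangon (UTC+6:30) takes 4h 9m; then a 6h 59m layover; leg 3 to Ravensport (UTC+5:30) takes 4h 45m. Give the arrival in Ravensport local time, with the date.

04:03 on Sep 13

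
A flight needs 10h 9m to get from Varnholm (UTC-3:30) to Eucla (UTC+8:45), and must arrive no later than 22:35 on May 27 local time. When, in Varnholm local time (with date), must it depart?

Target arrival in UTC: 22:35 − 8:45 = 13:50 on May 27.
Subtract 10 hours and 9 minutes → departure 03:41 UTC on May 27.
Varnholm is UTC−3:30: 03:41 − 3:30 = 00:11 on May 27.

00:11 on May 27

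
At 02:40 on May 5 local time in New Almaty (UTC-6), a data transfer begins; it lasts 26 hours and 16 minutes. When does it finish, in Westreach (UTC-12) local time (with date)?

22:56 on May 5

Convert start to UTC: 02:40 + 6:00 = 08:40 UTC on May 5.
Add 26 hours 16 minutes duration → 10:56 UTC (May 6).
Westreach is UTC−12:00, so local end time = 10:56 − 12:00 = 22:56 on May 5.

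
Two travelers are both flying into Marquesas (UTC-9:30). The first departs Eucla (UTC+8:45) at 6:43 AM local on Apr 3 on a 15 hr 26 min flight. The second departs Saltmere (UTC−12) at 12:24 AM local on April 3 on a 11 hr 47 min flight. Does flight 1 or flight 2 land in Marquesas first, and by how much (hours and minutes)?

Flight 1 in UTC: 6:43 AM − 8:45 = 9:58 PM on Apr 2.
+15 hours and 26 minutes → arrive 1:24 PM UTC on Apr 3.
Flight 2 in UTC: 12:24 AM + 12:00 = 12:24 PM on Apr 3.
+11 hours 47 minutes → arrive 12:11 AM UTC on Apr 4.
Flight 1 lands earlier by 10 hours 47 minutes.

the first, by 10 hours 47 minutes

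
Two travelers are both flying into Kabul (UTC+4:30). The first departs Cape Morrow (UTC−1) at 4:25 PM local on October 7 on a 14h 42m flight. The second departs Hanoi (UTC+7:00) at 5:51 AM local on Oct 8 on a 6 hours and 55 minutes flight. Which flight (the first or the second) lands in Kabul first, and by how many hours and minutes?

Flight 1 in UTC: 4:25 PM + 1:00 = 5:25 PM on Oct 7.
+14 hours and 42 minutes → arrive 8:07 AM UTC on Oct 8.
Flight 2 in UTC: 5:51 AM − 7:00 = 10:51 PM on Oct 7.
+6 hours and 55 minutes → arrive 5:46 AM UTC on Oct 8.
Flight 2 lands earlier by 2 hours 21 minutes.

the second, by 2 hours 21 minutes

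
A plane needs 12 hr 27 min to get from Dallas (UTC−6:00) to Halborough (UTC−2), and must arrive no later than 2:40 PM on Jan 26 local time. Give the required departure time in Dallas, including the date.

10:13 PM on January 25

Target arrival in UTC: 2:40 PM + 2:00 = 4:40 PM on Jan 26.
Subtract 12 hours and 27 minutes → departure 4:13 AM UTC on Jan 26.
Dallas is UTC−6:00: 4:13 AM − 6:00 = 10:13 PM on Jan 25.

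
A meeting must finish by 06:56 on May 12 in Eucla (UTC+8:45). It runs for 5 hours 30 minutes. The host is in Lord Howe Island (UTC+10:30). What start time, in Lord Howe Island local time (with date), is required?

Target end time in UTC: 06:56 − 8:45 = 22:11 on May 11.
Subtract 5 hours and 30 minutes → start 16:41 UTC on May 11.
Lord Howe Island is UTC+10:30: 16:41 + 10:30 = 03:11 on May 12.

03:11 on May 12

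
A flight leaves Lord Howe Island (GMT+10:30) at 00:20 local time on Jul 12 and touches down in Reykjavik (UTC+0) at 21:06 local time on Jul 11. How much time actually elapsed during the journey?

Departure in UTC: 00:20 − 10:30 = 13:50 on Jul 11.
Arrival is already UTC: 21:06 on Jul 11.
Elapsed = 21:06 − 13:50 = 7 hours 16 minutes.

7 hours 16 minutes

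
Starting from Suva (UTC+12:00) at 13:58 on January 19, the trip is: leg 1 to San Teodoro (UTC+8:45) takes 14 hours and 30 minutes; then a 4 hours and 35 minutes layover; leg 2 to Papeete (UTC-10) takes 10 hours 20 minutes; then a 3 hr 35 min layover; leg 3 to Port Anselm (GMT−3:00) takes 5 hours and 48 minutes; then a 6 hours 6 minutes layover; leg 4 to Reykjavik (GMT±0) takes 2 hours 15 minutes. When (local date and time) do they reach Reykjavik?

Convert departure to UTC: 13:58 − 12:00 = 01:58 UTC on Jan 19.
Add 14 hours and 30 minutes leg 1 → 16:28 UTC.
Add 4 hours 35 minutes layover in San Teodoro → 21:03 UTC.
Add 10 hours and 20 minutes leg 2 → 07:23 UTC (Jan 20).
Add 3 hours and 35 minutes layover in Papeete → 10:58 UTC.
Add 5 hours and 48 minutes leg 3 → 16:46 UTC.
Add 6 hours and 6 minutes layover in Port Anselm → 22:52 UTC.
Add 2 hours and 15 minutes leg 4 → 01:07 UTC (Jan 21).
Reykjavik is UTC+0, so local arrival is the same: 01:07 on Jan 21.

01:07 on January 21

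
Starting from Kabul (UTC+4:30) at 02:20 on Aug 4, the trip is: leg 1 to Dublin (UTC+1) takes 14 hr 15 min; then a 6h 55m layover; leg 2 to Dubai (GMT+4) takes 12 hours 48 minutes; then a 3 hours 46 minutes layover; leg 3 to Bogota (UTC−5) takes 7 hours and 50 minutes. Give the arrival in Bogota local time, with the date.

14:24 on August 5

Convert departure to UTC: 02:20 − 4:30 = 21:50 UTC on Aug 3.
Add 14 hours 15 minutes leg 1 → 12:05 UTC (Aug 4).
Add 6 hours and 55 minutes layover in Dublin → 19:00 UTC.
Add 12 hours and 48 minutes leg 2 → 07:48 UTC (Aug 5).
Add 3 hours and 46 minutes layover in Dubai → 11:34 UTC.
Add 7 hours and 50 minutes leg 3 → 19:24 UTC.
Bogota is UTC−5:00, so local arrival = 19:24 − 5:00 = 14:24 on Aug 5.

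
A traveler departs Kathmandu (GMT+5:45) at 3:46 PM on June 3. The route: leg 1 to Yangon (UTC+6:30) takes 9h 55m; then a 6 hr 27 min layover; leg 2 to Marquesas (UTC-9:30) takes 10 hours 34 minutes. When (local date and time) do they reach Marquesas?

3:27 AM on June 4

Convert departure to UTC: 3:46 PM − 5:45 = 10:01 AM UTC on Jun 3.
Add 9 hours 55 minutes leg 1 → 7:56 PM UTC.
Add 6 hours 27 minutes layover in Yangon → 2:23 AM UTC (Jun 4).
Add 10 hours and 34 minutes leg 2 → 12:57 PM UTC.
Marquesas is UTC−9:30, so local arrival = 12:57 PM − 9:30 = 3:27 AM on Jun 4.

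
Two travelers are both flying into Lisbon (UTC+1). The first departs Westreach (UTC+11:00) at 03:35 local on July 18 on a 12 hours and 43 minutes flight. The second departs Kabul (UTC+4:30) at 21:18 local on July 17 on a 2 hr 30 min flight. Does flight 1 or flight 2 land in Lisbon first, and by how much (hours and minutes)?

the second, by 10 hours

Flight 1 in UTC: 03:35 − 11:00 = 16:35 on Jul 17.
+12 hours 43 minutes → arrive 05:18 UTC on Jul 18.
Flight 2 in UTC: 21:18 − 4:30 = 16:48 on Jul 17.
+2 hours and 30 minutes → arrive 19:18 UTC on Jul 17.
Flight 2 lands earlier by 10 hours.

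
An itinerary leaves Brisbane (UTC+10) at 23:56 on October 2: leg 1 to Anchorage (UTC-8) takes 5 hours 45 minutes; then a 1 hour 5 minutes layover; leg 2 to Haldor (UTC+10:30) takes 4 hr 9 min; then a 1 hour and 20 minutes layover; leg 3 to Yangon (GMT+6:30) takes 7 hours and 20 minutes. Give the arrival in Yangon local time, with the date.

16:05 on October 3

Convert departure to UTC: 23:56 − 10:00 = 13:56 UTC on Oct 2.
Add 5 hours and 45 minutes leg 1 → 19:41 UTC.
Add 1 hour 5 minutes layover in Anchorage → 20:46 UTC.
Add 4 hours 9 minutes leg 2 → 00:55 UTC (Oct 3).
Add 1 hour and 20 minutes layover in Haldor → 02:15 UTC.
Add 7 hours and 20 minutes leg 3 → 09:35 UTC.
Yangon is UTC+6:30, so local arrival = 09:35 + 6:30 = 16:05 on Oct 3.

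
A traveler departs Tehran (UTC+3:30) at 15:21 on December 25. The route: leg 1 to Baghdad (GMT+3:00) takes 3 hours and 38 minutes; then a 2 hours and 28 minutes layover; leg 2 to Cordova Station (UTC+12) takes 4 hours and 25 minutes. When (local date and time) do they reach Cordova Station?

10:22 on December 26

Convert departure to UTC: 15:21 − 3:30 = 11:51 UTC on Dec 25.
Add 3 hours and 38 minutes leg 1 → 15:29 UTC.
Add 2 hours and 28 minutes layover in Baghdad → 17:57 UTC.
Add 4 hours and 25 minutes leg 2 → 22:22 UTC.
Cordova Station is UTC+12:00, so local arrival = 22:22 + 12:00 = 10:22 on Dec 26.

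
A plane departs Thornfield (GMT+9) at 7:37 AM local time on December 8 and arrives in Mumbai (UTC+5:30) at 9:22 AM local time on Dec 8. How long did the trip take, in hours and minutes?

Departure in UTC: 7:37 AM − 9:00 = 10:37 PM on Dec 7.
Arrival in UTC: 9:22 AM − 5:30 = 3:52 AM on Dec 8.
Elapsed = 3:52 AM − 10:37 PM (+1 day) = 5 hours 15 minutes.

5 hours 15 minutes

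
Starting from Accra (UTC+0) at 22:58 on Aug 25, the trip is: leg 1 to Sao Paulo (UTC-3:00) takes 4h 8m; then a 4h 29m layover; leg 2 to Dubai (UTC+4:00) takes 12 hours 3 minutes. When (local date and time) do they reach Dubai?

23:38 on August 26

Accra is at UTC+0, so departure is already 22:58 UTC on Aug 25.
Add 4 hours 8 minutes leg 1 → 03:06 UTC (Aug 26).
Add 4 hours 29 minutes layover in Sao Paulo → 07:35 UTC.
Add 12 hours 3 minutes leg 2 → 19:38 UTC.
Dubai is UTC+4:00, so local arrival = 19:38 + 4:00 = 23:38 on Aug 26.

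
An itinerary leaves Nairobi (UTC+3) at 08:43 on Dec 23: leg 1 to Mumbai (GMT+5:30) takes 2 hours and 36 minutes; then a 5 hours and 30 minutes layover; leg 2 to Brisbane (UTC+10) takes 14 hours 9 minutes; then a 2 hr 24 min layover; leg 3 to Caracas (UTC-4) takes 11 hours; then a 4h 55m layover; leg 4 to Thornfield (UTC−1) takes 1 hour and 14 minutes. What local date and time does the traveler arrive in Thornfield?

Convert departure to UTC: 08:43 − 3:00 = 05:43 UTC on Dec 23.
Add 2 hours and 36 minutes leg 1 → 08:19 UTC.
Add 5 hours and 30 minutes layover in Mumbai → 13:49 UTC.
Add 14 hours and 9 minutes leg 2 → 03:58 UTC (Dec 24).
Add 2 hours and 24 minutes layover in Brisbane → 06:22 UTC.
Add 11 hours leg 3 → 17:22 UTC.
Add 4 hours 55 minutes layover in Caracas → 22:17 UTC.
Add 1 hour 14 minutes leg 4 → 23:31 UTC.
Thornfield is UTC−1:00, so local arrival = 23:31 − 1:00 = 22:31 on Dec 24.

22:31 on December 24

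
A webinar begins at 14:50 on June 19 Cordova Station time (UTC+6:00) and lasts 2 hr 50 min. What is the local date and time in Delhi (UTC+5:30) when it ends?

Convert start to UTC: 14:50 − 6:00 = 08:50 UTC on Jun 19.
Add 2 hours and 50 minutes duration → 11:40 UTC.
Delhi is UTC+5:30, so local end time = 11:40 + 5:30 = 17:10 on Jun 19.

17:10 on June 19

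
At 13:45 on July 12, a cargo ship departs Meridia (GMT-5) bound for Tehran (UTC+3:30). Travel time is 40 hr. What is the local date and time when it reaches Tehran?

Convert departure to UTC: 13:45 + 5:00 = 18:45 UTC on Jul 12.
Add 40 hours travel time → 10:45 UTC (Jul 14).
Tehran is UTC+3:30, so local arrival = 10:45 + 3:30 = 14:15 on Jul 14.

14:15 on July 14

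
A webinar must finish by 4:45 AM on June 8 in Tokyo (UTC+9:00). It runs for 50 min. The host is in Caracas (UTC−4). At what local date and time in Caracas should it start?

2:55 PM on Jun 7

Target end time in UTC: 4:45 AM − 9:00 = 7:45 PM on Jun 7.
Subtract 50 minutes → start 6:55 PM UTC on Jun 7.
Caracas is UTC−4:00: 6:55 PM − 4:00 = 2:55 PM on Jun 7.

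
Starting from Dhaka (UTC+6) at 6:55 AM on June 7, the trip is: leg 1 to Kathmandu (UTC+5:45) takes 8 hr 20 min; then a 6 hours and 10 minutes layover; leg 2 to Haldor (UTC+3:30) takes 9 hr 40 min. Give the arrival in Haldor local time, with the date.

Convert departure to UTC: 6:55 AM − 6:00 = 12:55 AM UTC on Jun 7.
Add 8 hours and 20 minutes leg 1 → 9:15 AM UTC.
Add 6 hours 10 minutes layover in Kathmandu → 3:25 PM UTC.
Add 9 hours and 40 minutes leg 2 → 1:05 AM UTC (Jun 8).
Haldor is UTC+3:30, so local arrival = 1:05 AM + 3:30 = 4:35 AM on Jun 8.

4:35 AM on June 8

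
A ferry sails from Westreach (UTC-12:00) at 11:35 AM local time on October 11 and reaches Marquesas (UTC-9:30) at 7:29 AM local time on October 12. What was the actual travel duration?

17 hours 24 minutes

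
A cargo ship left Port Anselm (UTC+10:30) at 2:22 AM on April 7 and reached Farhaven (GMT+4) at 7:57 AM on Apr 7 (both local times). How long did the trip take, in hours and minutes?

12 hours 5 minutes

Farhaven is 6:30 behind Port Anselm.
Clock-face elapsed time (ignoring zones) is 5 hours 35 minutes.
Actual elapsed = 5 hours 35 minutes + 6:30 = 12 hours 5 minutes.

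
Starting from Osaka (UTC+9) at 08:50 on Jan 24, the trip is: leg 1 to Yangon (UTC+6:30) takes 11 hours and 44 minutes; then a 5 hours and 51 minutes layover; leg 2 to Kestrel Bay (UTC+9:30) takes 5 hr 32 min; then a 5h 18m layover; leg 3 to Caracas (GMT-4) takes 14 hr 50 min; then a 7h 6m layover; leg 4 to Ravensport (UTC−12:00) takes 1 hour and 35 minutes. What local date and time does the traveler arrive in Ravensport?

Convert departure to UTC: 08:50 − 9:00 = 23:50 UTC on Jan 23.
Add 11 hours 44 minutes leg 1 → 11:34 UTC (Jan 24).
Add 5 hours 51 minutes layover in Yangon → 17:25 UTC.
Add 5 hours 32 minutes leg 2 → 22:57 UTC.
Add 5 hours 18 minutes layover in Kestrel Bay → 04:15 UTC (Jan 25).
Add 14 hours 50 minutes leg 3 → 19:05 UTC.
Add 7 hours and 6 minutes layover in Caracas → 02:11 UTC (Jan 26).
Add 1 hour and 35 minutes leg 4 → 03:46 UTC.
Ravensport is UTC−12:00, so local arrival = 03:46 − 12:00 = 15:46 on Jan 25.

15:46 on January 25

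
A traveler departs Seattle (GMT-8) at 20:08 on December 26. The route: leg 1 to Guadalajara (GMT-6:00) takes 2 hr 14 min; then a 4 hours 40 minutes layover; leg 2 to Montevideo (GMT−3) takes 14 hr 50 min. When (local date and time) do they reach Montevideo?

22:52 on Dec 27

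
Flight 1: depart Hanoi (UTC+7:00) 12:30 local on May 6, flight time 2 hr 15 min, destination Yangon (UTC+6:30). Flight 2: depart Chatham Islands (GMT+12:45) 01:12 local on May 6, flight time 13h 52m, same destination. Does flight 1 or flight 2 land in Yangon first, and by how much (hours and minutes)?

Flight 1 in UTC: 12:30 − 7:00 = 05:30 on May 6.
+2 hours 15 minutes → arrive 07:45 UTC on May 6.
Flight 2 in UTC: 01:12 − 12:45 = 12:27 on May 5.
+13 hours 52 minutes → arrive 02:19 UTC on May 6.
Flight 2 lands earlier by 5 hours 26 minutes.

the second, by 5 hours 26 minutes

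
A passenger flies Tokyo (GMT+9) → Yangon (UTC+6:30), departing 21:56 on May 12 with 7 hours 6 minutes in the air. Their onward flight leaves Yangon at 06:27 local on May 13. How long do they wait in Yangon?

3 hours 55 minutes

Convert departure to UTC: 21:56 − 9:00 = 12:56 UTC on May 12.
Add 7 hours and 6 minutes flight time → 20:02 UTC.
Yangon is UTC+6:30, so local arrival = 20:02 + 6:30 = 02:32 on May 13.
Layover = 06:27 − 02:32 = 3 hours 55 minutes.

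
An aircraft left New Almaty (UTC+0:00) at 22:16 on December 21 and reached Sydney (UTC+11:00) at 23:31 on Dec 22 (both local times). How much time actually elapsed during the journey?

14 hours 15 minutes

Departure is already UTC: 22:16 on Dec 21.
Arrival in UTC: 23:31 − 11:00 = 12:31 on Dec 22.
Elapsed = 12:31 − 22:16 (+1 day) = 14 hours 15 minutes.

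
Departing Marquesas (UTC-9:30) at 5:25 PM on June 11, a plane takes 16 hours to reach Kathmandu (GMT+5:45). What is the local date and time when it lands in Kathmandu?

Convert departure to UTC: 5:25 PM + 9:30 = 2:55 AM UTC on Jun 12.
Add 16 hours travel time → 6:55 PM UTC.
Kathmandu is UTC+5:45, so local arrival = 6:55 PM + 5:45 = 12:40 AM on Jun 13.

12:40 AM on June 13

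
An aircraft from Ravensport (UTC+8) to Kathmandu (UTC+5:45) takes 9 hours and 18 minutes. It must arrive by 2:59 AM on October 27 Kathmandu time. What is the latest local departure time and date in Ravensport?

7:56 PM on October 26

Target arrival in UTC: 2:59 AM − 5:45 = 9:14 PM on Oct 26.
Subtract 9 hours and 18 minutes → departure 11:56 AM UTC on Oct 26.
Ravensport is UTC+8:00: 11:56 AM + 8:00 = 7:56 PM on Oct 26.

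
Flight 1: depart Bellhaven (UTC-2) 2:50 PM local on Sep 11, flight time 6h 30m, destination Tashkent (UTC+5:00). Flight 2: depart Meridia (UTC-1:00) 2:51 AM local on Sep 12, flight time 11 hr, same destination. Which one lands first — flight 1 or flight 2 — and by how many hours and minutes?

Flight 1 in UTC: 2:50 PM + 2:00 = 4:50 PM on Sep 11.
+6 hours 30 minutes → arrive 11:20 PM UTC on Sep 11.
Flight 2 in UTC: 2:51 AM + 1:00 = 3:51 AM on Sep 12.
+11 hours → arrive 2:51 PM UTC on Sep 12.
Flight 1 lands earlier by 15 hours 31 minutes.

the first, by 15 hours 31 minutes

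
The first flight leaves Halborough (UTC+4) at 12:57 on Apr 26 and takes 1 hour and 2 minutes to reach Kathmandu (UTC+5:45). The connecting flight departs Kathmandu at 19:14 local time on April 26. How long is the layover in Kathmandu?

3 hours 30 minutes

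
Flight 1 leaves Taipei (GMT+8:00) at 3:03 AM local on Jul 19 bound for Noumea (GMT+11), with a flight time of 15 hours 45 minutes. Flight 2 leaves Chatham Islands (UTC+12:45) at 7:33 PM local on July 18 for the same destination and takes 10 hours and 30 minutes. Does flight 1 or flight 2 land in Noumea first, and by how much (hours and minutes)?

the second, by 17 hours 30 minutes

Flight 1 in UTC: 3:03 AM − 8:00 = 7:03 PM on Jul 18.
+15 hours 45 minutes → arrive 10:48 AM UTC on Jul 19.
Flight 2 in UTC: 7:33 PM − 12:45 = 6:48 AM on Jul 18.
+10 hours 30 minutes → arrive 5:18 PM UTC on Jul 18.
Flight 2 lands earlier by 17 hours 30 minutes.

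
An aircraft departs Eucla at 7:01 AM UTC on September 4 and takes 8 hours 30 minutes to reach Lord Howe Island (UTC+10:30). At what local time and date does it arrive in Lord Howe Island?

2:01 AM on Sep 5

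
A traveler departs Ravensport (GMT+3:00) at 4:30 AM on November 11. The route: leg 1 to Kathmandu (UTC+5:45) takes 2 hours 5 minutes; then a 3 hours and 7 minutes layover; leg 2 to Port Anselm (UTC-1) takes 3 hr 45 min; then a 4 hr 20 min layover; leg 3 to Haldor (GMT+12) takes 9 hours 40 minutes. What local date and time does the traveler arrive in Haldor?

Convert departure to UTC: 4:30 AM − 3:00 = 1:30 AM UTC on Nov 11.
Add 2 hours and 5 minutes leg 1 → 3:35 AM UTC.
Add 3 hours 7 minutes layover in Kathmandu → 6:42 AM UTC.
Add 3 hours 45 minutes leg 2 → 10:27 AM UTC.
Add 4 hours and 20 minutes layover in Port Anselm → 2:47 PM UTC.
Add 9 hours and 40 minutes leg 3 → 12:27 AM UTC (Nov 12).
Haldor is UTC+12:00, so local arrival = 12:27 AM + 12:00 = 12:27 PM on Nov 12.

12:27 PM on November 12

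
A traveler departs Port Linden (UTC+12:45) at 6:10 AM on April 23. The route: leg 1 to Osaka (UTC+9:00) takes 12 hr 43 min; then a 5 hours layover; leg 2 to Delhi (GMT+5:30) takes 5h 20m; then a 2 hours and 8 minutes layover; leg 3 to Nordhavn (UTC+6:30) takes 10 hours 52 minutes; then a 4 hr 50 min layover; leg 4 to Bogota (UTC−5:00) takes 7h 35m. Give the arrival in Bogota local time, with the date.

12:53 PM on April 24

Convert departure to UTC: 6:10 AM − 12:45 = 5:25 PM UTC on Apr 22.
Add 12 hours and 43 minutes leg 1 → 6:08 AM UTC (Apr 23).
Add 5 hours layover in Osaka → 11:08 AM UTC.
Add 5 hours and 20 minutes leg 2 → 4:28 PM UTC.
Add 2 hours and 8 minutes layover in Delhi → 6:36 PM UTC.
Add 10 hours 52 minutes leg 3 → 5:28 AM UTC (Apr 24).
Add 4 hours and 50 minutes layover in Nordhavn → 10:18 AM UTC.
Add 7 hours 35 minutes leg 4 → 5:53 PM UTC.
Bogota is UTC−5:00, so local arrival = 5:53 PM − 5:00 = 12:53 PM on Apr 24.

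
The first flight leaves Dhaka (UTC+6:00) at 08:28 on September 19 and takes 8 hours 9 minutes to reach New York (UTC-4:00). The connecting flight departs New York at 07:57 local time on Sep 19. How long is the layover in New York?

Convert departure to UTC: 08:28 − 6:00 = 02:28 UTC on Sep 19.
Add 8 hours 9 minutes flight time → 10:37 UTC.
New York is UTC−4:00, so local arrival = 10:37 − 4:00 = 06:37 on Sep 19.
Layover = 07:57 − 06:37 = 1 hour 20 minutes.

1 hour 20 minutes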